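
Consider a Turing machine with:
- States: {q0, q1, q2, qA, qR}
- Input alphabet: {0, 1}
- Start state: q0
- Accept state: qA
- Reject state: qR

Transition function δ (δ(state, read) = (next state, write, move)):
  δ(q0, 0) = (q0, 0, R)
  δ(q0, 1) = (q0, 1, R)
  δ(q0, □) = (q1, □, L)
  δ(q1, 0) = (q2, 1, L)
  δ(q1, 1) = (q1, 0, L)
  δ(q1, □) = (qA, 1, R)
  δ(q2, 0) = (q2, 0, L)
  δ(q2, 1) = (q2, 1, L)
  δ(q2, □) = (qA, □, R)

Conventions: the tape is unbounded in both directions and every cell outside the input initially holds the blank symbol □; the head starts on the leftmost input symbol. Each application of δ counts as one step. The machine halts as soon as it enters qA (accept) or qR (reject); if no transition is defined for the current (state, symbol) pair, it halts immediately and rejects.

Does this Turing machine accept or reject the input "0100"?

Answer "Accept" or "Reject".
Step 0: [q0]0100 (head at position 0)
Step 1: δ(q0, 0) = (q0, 0, R)  ⊢  0[q0]100 (head at position 1)
Step 2: δ(q0, 1) = (q0, 1, R)  ⊢  01[q0]00 (head at position 2)
Step 3: δ(q0, 0) = (q0, 0, R)  ⊢  010[q0]0 (head at position 3)
Step 4: δ(q0, 0) = (q0, 0, R)  ⊢  0100[q0]□ (head at position 4)
Step 5: δ(q0, □) = (q1, □, L)  ⊢  010[q1]0□ (head at position 3)
Step 6: δ(q1, 0) = (q2, 1, L)  ⊢  01[q2]01□ (head at position 2)
Step 7: δ(q2, 0) = (q2, 0, L)  ⊢  0[q2]101□ (head at position 1)
Step 8: δ(q2, 1) = (q2, 1, L)  ⊢  [q2]0101□ (head at position 0)
Step 9: δ(q2, 0) = (q2, 0, L)  ⊢  [q2]□0101□ (head at position -1)
Step 10: δ(q2, □) = (qA, □, R)  ⊢  □[qA]0101□ (head at position 0)
The machine is in qA, so it halts and accepts.

Final answer: Accept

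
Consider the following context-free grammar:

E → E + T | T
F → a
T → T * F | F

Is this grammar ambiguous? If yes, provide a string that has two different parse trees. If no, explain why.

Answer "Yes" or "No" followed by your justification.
This is the standard stratified expression grammar: '+' is introduced only by the left-recursive rule E → E + T and '*' only by the left-recursive rule T → T * F, with F → a. For any string, the last '+' must be the one produced at the root E (everything after it is a T containing no '+'), and likewise within each T the last '*' is produced at its root. This fixes the parse tree uniquely (left-associative, '*' binding tighter than '+'), so every string has exactly one parse tree.

Final answer: No - the grammar is unambiguous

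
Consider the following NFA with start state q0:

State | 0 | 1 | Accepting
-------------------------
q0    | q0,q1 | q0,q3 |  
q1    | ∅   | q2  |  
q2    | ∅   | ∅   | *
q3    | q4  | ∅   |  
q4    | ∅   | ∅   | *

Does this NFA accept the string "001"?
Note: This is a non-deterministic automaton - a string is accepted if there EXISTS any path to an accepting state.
Track the set of states the NFA could be in: start {q0}
Read '0': {q0} → {q0, q1}
Read '0': {q0, q1} → {q0, q1}
Read '1': {q0, q1} → {q0, q2, q3}
Final set {q0, q2, q3} contains accepting state(s) {q2} → accepted.

Final answer: Yes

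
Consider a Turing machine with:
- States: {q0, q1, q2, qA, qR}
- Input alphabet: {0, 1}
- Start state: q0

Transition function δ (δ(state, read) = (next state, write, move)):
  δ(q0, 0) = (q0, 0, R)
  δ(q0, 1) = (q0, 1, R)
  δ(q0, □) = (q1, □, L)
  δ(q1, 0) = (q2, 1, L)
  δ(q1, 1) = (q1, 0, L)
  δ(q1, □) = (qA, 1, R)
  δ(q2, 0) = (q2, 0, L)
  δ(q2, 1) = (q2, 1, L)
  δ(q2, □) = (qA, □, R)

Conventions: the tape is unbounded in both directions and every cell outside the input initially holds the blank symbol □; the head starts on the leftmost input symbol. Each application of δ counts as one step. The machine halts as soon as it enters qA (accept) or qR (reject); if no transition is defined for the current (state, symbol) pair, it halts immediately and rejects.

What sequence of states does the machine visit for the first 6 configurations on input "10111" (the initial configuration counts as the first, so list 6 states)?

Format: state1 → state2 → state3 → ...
Step 0: [q0]10111 (head at position 0)
Step 1: δ(q0, 1) = (q0, 1, R)  ⊢  1[q0]0111 (head at position 1)
Step 2: δ(q0, 0) = (q0, 0, R)  ⊢  10[q0]111 (head at position 2)
Step 3: δ(q0, 1) = (q0, 1, R)  ⊢  101[q0]11 (head at position 3)
Step 4: δ(q0, 1) = (q0, 1, R)  ⊢  1011[q0]1 (head at position 4)
Step 5: δ(q0, 1) = (q0, 1, R)  ⊢  10111[q0]□ (head at position 5)
Reading off the states of these 6 configurations: q0 → q0 → q0 → q0 → q0 → q0

Final answer: q0 → q0 → q0 → q0 → q0 → q0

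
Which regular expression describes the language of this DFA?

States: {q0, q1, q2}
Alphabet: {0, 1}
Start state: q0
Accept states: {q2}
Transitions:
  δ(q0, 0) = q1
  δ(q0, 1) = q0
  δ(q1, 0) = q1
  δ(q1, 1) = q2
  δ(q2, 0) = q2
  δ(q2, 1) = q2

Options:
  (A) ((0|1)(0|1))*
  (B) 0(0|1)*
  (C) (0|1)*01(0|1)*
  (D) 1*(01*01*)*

Testing sample strings against the DFA:
  '10' -> rejected
  '010' -> accepted
  '1011' -> accepted
  '10101' -> accepted
Checking each option for a counterexample:
  (A) ((0|1)(0|1))*: ε is rejected by the DFA but matches the regex → eliminated
  (B) 0(0|1)*: '0' is rejected by the DFA but matches the regex → eliminated
  (C) (0|1)*01(0|1)*: agrees with the DFA on all strings of length ≤ 4
  (D) 1*(01*01*)*: ε is rejected by the DFA but matches the regex → eliminated
Only (C) (0|1)*01(0|1)* is consistent with the DFA.

Final answer: (C) (0|1)*01(0|1)*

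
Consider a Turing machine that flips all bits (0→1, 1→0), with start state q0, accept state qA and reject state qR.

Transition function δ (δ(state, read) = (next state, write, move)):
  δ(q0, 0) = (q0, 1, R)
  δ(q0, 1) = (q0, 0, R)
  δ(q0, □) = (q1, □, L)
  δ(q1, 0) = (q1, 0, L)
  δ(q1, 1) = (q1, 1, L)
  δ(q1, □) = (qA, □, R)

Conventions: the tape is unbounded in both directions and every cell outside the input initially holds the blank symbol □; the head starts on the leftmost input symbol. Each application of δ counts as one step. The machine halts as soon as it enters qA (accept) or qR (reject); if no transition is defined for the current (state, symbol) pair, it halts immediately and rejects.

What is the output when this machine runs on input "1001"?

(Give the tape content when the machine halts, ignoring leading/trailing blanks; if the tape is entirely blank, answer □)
Step 0: [q0]1001 (head at position 0)
Step 1: δ(q0, 1) = (q0, 0, R)  ⊢  0[q0]001 (head at position 1)
Step 2: δ(q0, 0) = (q0, 1, R)  ⊢  01[q0]01 (head at position 2)
Step 3: δ(q0, 0) = (q0, 1, R)  ⊢  011[q0]1 (head at position 3)
Step 4: δ(q0, 1) = (q0, 0, R)  ⊢  0110[q0]□ (head at position 4)
Step 5: δ(q0, □) = (q1, □, L)  ⊢  011[q1]0□ (head at position 3)
Step 6: δ(q1, 0) = (q1, 0, L)  ⊢  01[q1]10□ (head at position 2)
Step 7: δ(q1, 1) = (q1, 1, L)  ⊢  0[q1]110□ (head at position 1)
Step 8: δ(q1, 1) = (q1, 1, L)  ⊢  [q1]0110□ (head at position 0)
Step 9: δ(q1, 0) = (q1, 0, L)  ⊢  [q1]□0110□ (head at position -1)
Step 10: δ(q1, □) = (qA, □, R)  ⊢  □[qA]0110□ (head at position 0)
The machine is in qA, so it halts and accepts.
Tape content when halted (ignoring surrounding blanks): 0110

Final answer: Output: 0110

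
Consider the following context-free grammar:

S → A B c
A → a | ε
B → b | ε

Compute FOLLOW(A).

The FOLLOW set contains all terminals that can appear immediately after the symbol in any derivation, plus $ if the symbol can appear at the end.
A occurs in S → A B c followed by B c. Add FIRST(B) minus ε = {b}; B is nullable (B → ε), so what follows B can also follow A: the terminal c. FOLLOW(A) = {b, c}.

Final answer: {b, c}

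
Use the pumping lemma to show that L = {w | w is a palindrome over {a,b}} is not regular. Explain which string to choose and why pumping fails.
Language: L = {w | w is a palindrome over {a,b}} (strings that read the same forwards and backwards)
Step 1: Assume for contradiction that L is regular, with pumping length p.
Step 2: Choose s = a^p b a^p. Then s ∈ L (it reads the same forwards and backwards) and |s| ≥ p.
Step 3: Consider any decomposition s = xyz with |xy| ≤ p and |y| > 0. Since |xy| ≤ p and the first p symbols of s are all a's, y = a^k for some k with 1 ≤ k ≤ p.
Step 4: Pumping up (i = 2): xy²z = a^(p+k) b a^p. Its reverse is a^p b a^(p+k) ≠ a^(p+k) b a^p (the single b is no longer in the middle), so xy²z is not a palindrome and xy²z ∉ L.
This contradicts the pumping lemma, so L is not regular.

Final answer: Choose s = a^p b a^p. Since |xy| ≤ p, y = a^k with k ≥ 1. Then xy²z = a^(p+k) b a^p is not a palindrome, so ∉ L.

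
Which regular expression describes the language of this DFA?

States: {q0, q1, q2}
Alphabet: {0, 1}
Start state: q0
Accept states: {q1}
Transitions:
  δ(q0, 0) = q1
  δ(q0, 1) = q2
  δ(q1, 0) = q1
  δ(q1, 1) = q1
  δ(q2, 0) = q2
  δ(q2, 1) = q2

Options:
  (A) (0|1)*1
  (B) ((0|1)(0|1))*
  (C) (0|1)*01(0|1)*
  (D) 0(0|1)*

Testing sample strings against the DFA:
  '01' -> accepted
  '00000' -> accepted
  '110' -> rejected
  '01' -> accepted
Checking each option for a counterexample:
  (A) (0|1)*1: '0' is accepted by the DFA but does not match the regex → eliminated
  (B) ((0|1)(0|1))*: ε is rejected by the DFA but matches the regex → eliminated
  (C) (0|1)*01(0|1)*: '0' is accepted by the DFA but does not match the regex → eliminated
  (D) 0(0|1)*: agrees with the DFA on all strings of length ≤ 4
Only (D) 0(0|1)* is consistent with the DFA.

Final answer: (D) 0(0|1)*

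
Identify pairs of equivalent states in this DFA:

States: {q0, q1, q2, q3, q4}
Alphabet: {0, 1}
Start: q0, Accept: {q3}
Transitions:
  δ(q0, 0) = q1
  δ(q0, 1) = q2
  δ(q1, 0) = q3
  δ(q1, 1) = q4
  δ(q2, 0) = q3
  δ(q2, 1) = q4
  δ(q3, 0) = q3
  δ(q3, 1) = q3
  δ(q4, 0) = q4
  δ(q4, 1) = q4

Using the table-filling algorithm:
Round 0 – mark pairs where exactly one state is accepting: (q0,q3), (q1,q3), (q2,q3), (q3,q4)
Round 1 – newly marked: (q0,q1) [on 0: q1 vs q3, already marked]; (q0,q2) [on 0: q1 vs q3, already marked]; (q1,q4) [on 0: q3 vs q4, already marked]; (q2,q4) [on 0: q3 vs q4, already marked]
Round 2 – newly marked: (q0,q4) [on 0: q1 vs q4, already marked]
No further pairs can be marked.
(q1, q2) unmarked: δ(q1,0)=q3, δ(q2,0)=q3; δ(q1,1)=q4, δ(q2,1)=q4 → equivalent
Equivalent pairs: (q1, q2)

Final answer: Equivalent pairs: (q1, q2)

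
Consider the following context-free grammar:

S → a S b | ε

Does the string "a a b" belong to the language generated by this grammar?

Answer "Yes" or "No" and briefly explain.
Every derivation applies S → a S b some number n of times and then S → ε, producing a^n b^n with equally many a's and b's. The string a a b has two a's but only one b, so it cannot be derived.

Final answer: No - no valid derivation exists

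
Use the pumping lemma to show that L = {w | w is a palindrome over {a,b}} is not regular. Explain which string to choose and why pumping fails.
Language: L = {w | w is a palindrome over {a,b}} (strings that read the same forwards and backwards)
Step 1: Assume for contradiction that L is regular, with pumping length p.
Step 2: Choose s = a^p b a^p. Then s ∈ L (it reads the same forwards and backwards) and |s| ≥ p.
Step 3: Consider any decomposition s = xyz with |xy| ≤ p and |y| > 0. Since |xy| ≤ p and the first p symbols of s are all a's, y = a^k for some k with 1 ≤ k ≤ p.
Step 4: Pumping up (i = 2): xy²z = a^(p+k) b a^p. Its reverse is a^p b a^(p+k) ≠ a^(p+k) b a^p (the single b is no longer in the middle), so xy²z is not a palindrome and xy²z ∉ L.
This contradicts the pumping lemma, so L is not regular.

Final answer: Choose s = a^p b a^p. Since |xy| ≤ p, y = a^k with k ≥ 1. Then xy²z = a^(p+k) b a^p is not a palindrome, so ∉ L.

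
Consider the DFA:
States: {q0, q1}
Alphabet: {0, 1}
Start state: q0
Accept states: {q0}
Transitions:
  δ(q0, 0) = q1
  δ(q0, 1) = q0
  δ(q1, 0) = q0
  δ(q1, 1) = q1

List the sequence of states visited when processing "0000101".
Starting at q0
Read '0': q0 -> q1
Read '0': q1 -> q0
Read '0': q0 -> q1
Read '0': q1 -> q0
Read '1': q0 -> q0
Read '0': q0 -> q1
Read '1': q1 -> q1

Final answer: q0 -> q1 -> q0 -> q1 -> q0 -> q0 -> q1 -> q1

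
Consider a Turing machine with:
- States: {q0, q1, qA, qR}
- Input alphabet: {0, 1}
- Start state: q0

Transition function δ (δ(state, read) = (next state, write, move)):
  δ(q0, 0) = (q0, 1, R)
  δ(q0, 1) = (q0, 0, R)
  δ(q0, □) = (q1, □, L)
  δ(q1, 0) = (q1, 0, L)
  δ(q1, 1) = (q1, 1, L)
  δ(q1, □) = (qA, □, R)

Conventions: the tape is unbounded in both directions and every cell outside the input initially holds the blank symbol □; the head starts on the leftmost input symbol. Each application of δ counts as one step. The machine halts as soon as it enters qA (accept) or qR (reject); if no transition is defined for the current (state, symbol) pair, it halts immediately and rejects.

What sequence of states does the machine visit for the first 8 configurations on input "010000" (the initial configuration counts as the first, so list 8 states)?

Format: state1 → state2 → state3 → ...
Step 0: [q0]010000 (head at position 0)
Step 1: δ(q0, 0) = (q0, 1, R)  ⊢  1[q0]10000 (head at position 1)
Step 2: δ(q0, 1) = (q0, 0, R)  ⊢  10[q0]0000 (head at position 2)
Step 3: δ(q0, 0) = (q0, 1, R)  ⊢  101[q0]000 (head at position 3)
Step 4: δ(q0, 0) = (q0, 1, R)  ⊢  1011[q0]00 (head at position 4)
Step 5: δ(q0, 0) = (q0, 1, R)  ⊢  10111[q0]0 (head at position 5)
Step 6: δ(q0, 0) = (q0, 1, R)  ⊢  101111[q0]□ (head at position 6)
Step 7: δ(q0, □) = (q1, □, L)  ⊢  10111[q1]1□ (head at position 5)
Reading off the states of these 8 configurations: q0 → q0 → q0 → q0 → q0 → q0 → q0 → q1

Final answer: q0 → q0 → q0 → q0 → q0 → q0 → q0 → q1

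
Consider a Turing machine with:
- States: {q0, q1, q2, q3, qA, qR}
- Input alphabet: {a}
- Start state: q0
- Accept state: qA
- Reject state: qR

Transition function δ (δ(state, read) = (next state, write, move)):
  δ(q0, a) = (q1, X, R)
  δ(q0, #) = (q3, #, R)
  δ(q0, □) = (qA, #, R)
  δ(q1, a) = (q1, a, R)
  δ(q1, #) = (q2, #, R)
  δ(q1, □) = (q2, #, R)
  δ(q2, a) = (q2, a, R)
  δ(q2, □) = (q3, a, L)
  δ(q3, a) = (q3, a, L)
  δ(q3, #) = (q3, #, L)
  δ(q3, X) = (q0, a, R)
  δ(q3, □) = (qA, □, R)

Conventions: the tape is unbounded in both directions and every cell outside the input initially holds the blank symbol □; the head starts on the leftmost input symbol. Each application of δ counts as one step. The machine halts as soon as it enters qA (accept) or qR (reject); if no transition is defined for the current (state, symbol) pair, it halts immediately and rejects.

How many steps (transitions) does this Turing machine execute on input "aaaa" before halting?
Trace (configuration after each step, as tape_left[state]tape_right with head position):
Step 0: [q0]aaaa (head at position 0)
Step 1: X[q1]aaa (head 1)
Step 2: Xa[q1]aa (head 2)
Step 3: Xaa[q1]a (head 3)
Step 4: Xaaa[q1]□ (head 4)
Step 5: Xaaa#[q2]□ (head 5)
Step 6: Xaaa[q3]#a (head 4)
Step 7: Xaa[q3]a#a (head 3)
Step 8: Xa[q3]aa#a (head 2)
Step 9: X[q3]aaa#a (head 1)
Step 10: [q3]Xaaa#a (head 0)
Step 11: a[q0]aaa#a (head 1)
Step 12: aX[q1]aa#a (head 2)
Step 13: aXa[q1]a#a (head 3)
Step 14: aXaa[q1]#a (head 4)
Step 15: aXaa#[q2]a (head 5)
Step 16: aXaa#a[q2]□ (head 6)
Step 17: aXaa#[q3]aa (head 5)
Step 18: aXaa[q3]#aa (head 4)
Step 19: aXa[q3]a#aa (head 3)
Step 20: aX[q3]aa#aa (head 2)
Step 21: a[q3]Xaa#aa (head 1)
Step 22: aa[q0]aa#aa (head 2)
Step 23: aaX[q1]a#aa (head 3)
Step 24: aaXa[q1]#aa (head 4)
Step 25: aaXa#[q2]aa (head 5)
Step 26: aaXa#a[q2]a (head 6)
Step 27: aaXa#aa[q2]□ (head 7)
Step 28: aaXa#a[q3]aa (head 6)
Step 29: aaXa#[q3]aaa (head 5)
Step 30: aaXa[q3]#aaa (head 4)
Step 31: aaX[q3]a#aaa (head 3)
Step 32: aa[q3]Xa#aaa (head 2)
Step 33: aaa[q0]a#aaa (head 3)
Step 34: aaaX[q1]#aaa (head 4)
Step 35: aaaX#[q2]aaa (head 5)
Step 36: aaaX#a[q2]aa (head 6)
Step 37: aaaX#aa[q2]a (head 7)
Step 38: aaaX#aaa[q2]□ (head 8)
Step 39: aaaX#aa[q3]aa (head 7)
Step 40: aaaX#a[q3]aaa (head 6)
Step 41: aaaX#[q3]aaaa (head 5)
Step 42: aaaX[q3]#aaaa (head 4)
Step 43: aaa[q3]X#aaaa (head 3)
Step 44: aaaa[q0]#aaaa (head 4)
Step 45: aaaa#[q3]aaaa (head 5)
Step 46: aaaa[q3]#aaaa (head 4)
Step 47: aaa[q3]a#aaaa (head 3)
Step 48: aa[q3]aa#aaaa (head 2)
Step 49: a[q3]aaa#aaaa (head 1)
Step 50: [q3]aaaa#aaaa (head 0)
Step 51: [q3]□aaaa#aaaa (head -1)
Step 52: □[qA]aaaa#aaaa (head 0)
The machine is in qA, so it halts and accepts.
Number of transitions executed: 52.

Final answer: 52 steps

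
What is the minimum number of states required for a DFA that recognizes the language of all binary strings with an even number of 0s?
Language: binary strings with an even number of 0s
Lower bound (Myhill–Nerode): the prefixes ε, 0 are pairwise distinguishable:
  ε vs 0: suffix ε distinguishes them (ε has zero 0s (accepted), 0 has one 0 (rejected))
So any DFA needs at least 2 states.
Upper bound: a DFA with 2 states exists (one state per class above).
Minimum states: 2

Final answer: 2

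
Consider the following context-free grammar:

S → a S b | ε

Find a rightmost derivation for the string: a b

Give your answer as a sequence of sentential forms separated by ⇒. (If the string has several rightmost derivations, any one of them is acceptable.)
Start with S.
Step 1: the rightmost non-terminal is S; apply S → a S b:  a S b
Step 2: the rightmost non-terminal is S; apply S → ε:  a b

Final answer: S ⇒ a S b ⇒ a b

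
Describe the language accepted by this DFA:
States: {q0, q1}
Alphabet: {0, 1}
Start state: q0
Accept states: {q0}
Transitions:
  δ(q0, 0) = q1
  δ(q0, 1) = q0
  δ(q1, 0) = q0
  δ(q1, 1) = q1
Analyzing the DFA structure:
Start state: q0
Accept states: {q0}
Interpreting what each state remembers (checking against the transitions):
  q0: an even number of 0s has been read so far
  q1: an odd number of 0s has been read so far
  δ(q0, 0): in q0 (an even number of 0s has been read so far), after reading 0 we have: an odd number of 0s has been read so far → q1
  δ(q0, 1): in q0 (an even number of 0s has been read so far), after reading 1 we have: an even number of 0s has been read so far → q0
  δ(q1, 0): in q1 (an odd number of 0s has been read so far), after reading 0 we have: an even number of 0s has been read so far → q0
  δ(q1, 1): in q1 (an odd number of 0s has been read so far), after reading 1 we have: an odd number of 0s has been read so far → q1
A string is accepted iff it ends in {q0}, i.e. an even number of 0s has been read so far.
Language: All binary strings with an even number of 0s

Final answer: All binary strings with an even number of 0s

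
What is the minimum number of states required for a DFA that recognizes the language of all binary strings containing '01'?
Language: binary strings containing '01'
Lower bound (Myhill–Nerode): the prefixes ε, 0, 01 are pairwise distinguishable:
  ε vs 01: suffix ε distinguishes them (ε is rejected, 01 is accepted)
  0 vs 01: suffix ε distinguishes them (0 is rejected, 01 is accepted)
  ε vs 0: suffix 1 distinguishes them (ε·1 = 1 is rejected, 0·1 = 01 is accepted)
So any DFA needs at least 3 states.
Upper bound: a DFA with 3 states exists (one state per class above: 'no progress', 'last symbol 0', and 'seen 01' (accepting sink)).
Minimum states: 3

Final answer: 3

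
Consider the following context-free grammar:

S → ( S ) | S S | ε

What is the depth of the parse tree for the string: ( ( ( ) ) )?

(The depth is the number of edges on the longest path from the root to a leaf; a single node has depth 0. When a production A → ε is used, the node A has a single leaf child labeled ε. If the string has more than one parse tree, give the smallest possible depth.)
The string is 3 nested pairs. The shallowest parse tree applies S → ( S ) 3 times (one node per nested pair, each a child of the previous) and then S → ε in the middle.
S nodes at depths 0..3, ε leaf at depth 4; parentheses leaves are at depths 1..3.
(Using S → S S with an S → ε child anywhere only adds levels, so it cannot give a shallower tree.)
Depth = 4.

Final answer: 4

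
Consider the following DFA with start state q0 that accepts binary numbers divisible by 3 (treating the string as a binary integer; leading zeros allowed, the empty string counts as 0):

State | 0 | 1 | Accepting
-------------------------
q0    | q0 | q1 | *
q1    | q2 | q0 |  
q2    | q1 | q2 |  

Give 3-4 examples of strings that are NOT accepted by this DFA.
Any strings that end in a non-accepting state work; for example:
"100": q0 → q1 → q2 → q1; q1 is not accepting → rejected
"0010": q0 → q0 → q0 → q1 → q2; q2 is not accepting → rejected
"0100": q0 → q0 → q1 → q2 → q1; q1 is not accepting → rejected
"0111": q0 → q0 → q1 → q0 → q1; q1 is not accepting → rejected

Final answer: "100", "0010", "0100", "0111"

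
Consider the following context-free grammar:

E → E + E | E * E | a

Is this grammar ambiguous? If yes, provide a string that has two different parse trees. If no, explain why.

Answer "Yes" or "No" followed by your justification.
Two different leftmost derivations of a + a * a:
  (1) E ⇒ E + E ⇒ a + E ⇒ a + E * E ⇒ a + a * E ⇒ a + a * a   (tree groups a + (a * a))
  (2) E ⇒ E * E ⇒ E + E * E ⇒ a + E * E ⇒ a + a * E ⇒ a + a * a   (tree groups (a + a) * a)
Two distinct leftmost derivations = two distinct parse trees, so the grammar is ambiguous.

Final answer: Yes - the string 'a + a * a' has two distinct leftmost derivations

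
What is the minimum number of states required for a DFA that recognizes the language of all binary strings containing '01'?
Language: binary strings containing '01'
Lower bound (Myhill–Nerode): the prefixes ε, 0, 01 are pairwise distinguishable:
  ε vs 01: suffix ε distinguishes them (ε is rejected, 01 is accepted)
  0 vs 01: suffix ε distinguishes them (0 is rejected, 01 is accepted)
  ε vs 0: suffix 1 distinguishes them (ε·1 = 1 is rejected, 0·1 = 01 is accepted)
So any DFA needs at least 3 states.
Upper bound: a DFA with 3 states exists (one state per class above: 'no progress', 'last symbol 0', and 'seen 01' (accepting sink)).
Minimum states: 3

Final answer: 3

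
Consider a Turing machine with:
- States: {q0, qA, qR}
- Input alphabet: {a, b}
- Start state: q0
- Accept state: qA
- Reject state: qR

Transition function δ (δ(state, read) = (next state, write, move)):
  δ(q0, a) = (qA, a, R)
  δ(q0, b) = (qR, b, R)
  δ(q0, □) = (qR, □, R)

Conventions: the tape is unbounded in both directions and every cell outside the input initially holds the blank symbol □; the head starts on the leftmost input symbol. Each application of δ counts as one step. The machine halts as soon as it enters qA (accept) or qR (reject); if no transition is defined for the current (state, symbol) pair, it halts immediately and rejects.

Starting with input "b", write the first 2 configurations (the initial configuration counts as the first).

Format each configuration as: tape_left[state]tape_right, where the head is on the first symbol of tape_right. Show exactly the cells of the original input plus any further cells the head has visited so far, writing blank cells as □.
Step 0: [q0]b (head at position 0)
Step 1: δ(q0, b) = (qR, b, R)  ⊢  b[qR]□ (head at position 1)

Final answer: [q0]b ⊢ b[qR]□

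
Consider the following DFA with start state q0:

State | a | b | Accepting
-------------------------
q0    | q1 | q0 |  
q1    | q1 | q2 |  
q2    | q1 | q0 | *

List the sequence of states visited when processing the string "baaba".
q0 → q0 → q1 → q1 → q2 → q1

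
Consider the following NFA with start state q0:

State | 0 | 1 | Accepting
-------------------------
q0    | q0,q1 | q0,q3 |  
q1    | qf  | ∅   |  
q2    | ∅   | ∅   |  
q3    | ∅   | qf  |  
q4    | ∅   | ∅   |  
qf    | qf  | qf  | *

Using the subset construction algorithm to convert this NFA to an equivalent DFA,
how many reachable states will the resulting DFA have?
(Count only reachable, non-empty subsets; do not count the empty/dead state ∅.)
Start subset: {q0}
{q0}: on 0 → {q0, q1}, on 1 → {q0, q3}
{q0, q1}: on 0 → {q0, q1, qf}, on 1 → {q0, q3}
{q0, q3}: on 0 → {q0, q1}, on 1 → {q0, q3, qf}
{q0, q1, qf}: on 0 → {q0, q1, qf}, on 1 → {q0, q3, qf}
{q0, q3, qf}: on 0 → {q0, q1, qf}, on 1 → {q0, q3, qf}
Reachable non-empty subsets: {q0}, {q0, q1}, {q0, q3}, {q0, q1, qf}, {q0, q3, qf} — 5 in total.

Final answer: 5 states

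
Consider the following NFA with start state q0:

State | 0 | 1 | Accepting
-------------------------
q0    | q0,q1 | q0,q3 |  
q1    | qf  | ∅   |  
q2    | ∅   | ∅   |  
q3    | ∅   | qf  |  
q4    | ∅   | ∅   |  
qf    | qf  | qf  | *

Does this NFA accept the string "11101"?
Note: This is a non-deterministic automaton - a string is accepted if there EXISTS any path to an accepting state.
Track the set of states the NFA could be in: start {q0}
Read '1': {q0} → {q0, q3}
Read '1': {q0, q3} → {q0, q3, qf}
Read '1': {q0, q3, qf} → {q0, q3, qf}
Read '0': {q0, q3, qf} → {q0, q1, qf}
Read '1': {q0, q1, qf} → {q0, q3, qf}
Final set {q0, q3, qf} contains accepting state(s) {qf} → accepted.

Final answer: Yes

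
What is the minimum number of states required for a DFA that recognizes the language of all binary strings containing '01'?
Language: binary strings containing '01'
Lower bound (Myhill–Nerode): the prefixes ε, 0, 01 are pairwise distinguishable:
  ε vs 01: suffix ε distinguishes them (ε is rejected, 01 is accepted)
  0 vs 01: suffix ε distinguishes them (0 is rejected, 01 is accepted)
  ε vs 0: suffix 1 distinguishes them (ε·1 = 1 is rejected, 0·1 = 01 is accepted)
So any DFA needs at least 3 states.
Upper bound: a DFA with 3 states exists (one state per class above: 'no progress', 'last symbol 0', and 'seen 01' (accepting sink)).
Minimum states: 3

Final answer: 3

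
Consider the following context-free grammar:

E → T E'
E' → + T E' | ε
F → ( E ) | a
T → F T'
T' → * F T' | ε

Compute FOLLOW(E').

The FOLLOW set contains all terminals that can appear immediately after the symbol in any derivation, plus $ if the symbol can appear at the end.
Useful FIRST sets: FIRST(E') = {+, ε}, FIRST(T') = {*, ε} (both E' and T' are nullable).
FOLLOW(E): E is the start symbol → $; E appears in F → ( E ) followed by ')' → FOLLOW(E) = {), $}.
FOLLOW(E'): E' appears at the right end of E → T E' and of E' → + T E', so FOLLOW(E') ⊇ FOLLOW(E) (the second occurrence adds nothing new). FOLLOW(E') = {), $}.

Final answer: {$, )}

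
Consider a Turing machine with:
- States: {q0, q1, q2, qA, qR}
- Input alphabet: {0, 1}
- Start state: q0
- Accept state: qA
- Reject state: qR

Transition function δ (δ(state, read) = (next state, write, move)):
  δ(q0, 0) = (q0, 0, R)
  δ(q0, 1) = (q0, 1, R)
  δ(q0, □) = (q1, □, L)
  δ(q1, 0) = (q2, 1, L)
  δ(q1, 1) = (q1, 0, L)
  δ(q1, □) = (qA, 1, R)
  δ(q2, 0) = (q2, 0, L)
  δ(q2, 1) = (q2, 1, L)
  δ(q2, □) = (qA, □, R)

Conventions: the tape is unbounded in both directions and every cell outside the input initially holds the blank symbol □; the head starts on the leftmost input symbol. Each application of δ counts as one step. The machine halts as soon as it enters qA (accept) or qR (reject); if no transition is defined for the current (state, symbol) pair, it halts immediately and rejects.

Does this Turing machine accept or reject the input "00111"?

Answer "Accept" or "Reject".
Step 0: [q0]00111 (head at position 0)
Step 1: δ(q0, 0) = (q0, 0, R)  ⊢  0[q0]0111 (head at position 1)
Step 2: δ(q0, 0) = (q0, 0, R)  ⊢  00[q0]111 (head at position 2)
Step 3: δ(q0, 1) = (q0, 1, R)  ⊢  001[q0]11 (head at position 3)
Step 4: δ(q0, 1) = (q0, 1, R)  ⊢  0011[q0]1 (head at position 4)
Step 5: δ(q0, 1) = (q0, 1, R)  ⊢  00111[q0]□ (head at position 5)
Step 6: δ(q0, □) = (q1, □, L)  ⊢  0011[q1]1□ (head at position 4)
Step 7: δ(q1, 1) = (q1, 0, L)  ⊢  001[q1]10□ (head at position 3)
Step 8: δ(q1, 1) = (q1, 0, L)  ⊢  00[q1]100□ (head at position 2)
Step 9: δ(q1, 1) = (q1, 0, L)  ⊢  0[q1]0000□ (head at position 1)
Step 10: δ(q1, 0) = (q2, 1, L)  ⊢  [q2]01000□ (head at position 0)
Step 11: δ(q2, 0) = (q2, 0, L)  ⊢  [q2]□01000□ (head at position -1)
Step 12: δ(q2, □) = (qA, □, R)  ⊢  □[qA]01000□ (head at position 0)
The machine is in qA, so it halts and accepts.

Final answer: Accept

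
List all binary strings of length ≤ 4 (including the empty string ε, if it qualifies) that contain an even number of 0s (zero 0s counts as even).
Checking every binary string of length 0 to 4:
  Length 0: accepted: ε | rejected: (none)
  Length 1: accepted: 1 | rejected: 0
  Length 2: accepted: 00, 11 | rejected: 01, 10
  Length 3: accepted: 001, 010, 100, 111 | rejected: 000, 011, 101, 110
  Length 4: accepted: 0000, 0011, 0101, 0110, 1001, 1010, 1100, 1111 | rejected: 0001, 0010, 0100, 0111, 1000, 1011, 1101, 1110
Total: 16 string(s).

Final answer: ε, 1, 00, 11, 001, 010, 100, 111, 0000, 0011, 0101, 0110, 1001, 1010, 1100, 1111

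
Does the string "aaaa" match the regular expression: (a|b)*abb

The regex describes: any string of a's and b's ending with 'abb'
No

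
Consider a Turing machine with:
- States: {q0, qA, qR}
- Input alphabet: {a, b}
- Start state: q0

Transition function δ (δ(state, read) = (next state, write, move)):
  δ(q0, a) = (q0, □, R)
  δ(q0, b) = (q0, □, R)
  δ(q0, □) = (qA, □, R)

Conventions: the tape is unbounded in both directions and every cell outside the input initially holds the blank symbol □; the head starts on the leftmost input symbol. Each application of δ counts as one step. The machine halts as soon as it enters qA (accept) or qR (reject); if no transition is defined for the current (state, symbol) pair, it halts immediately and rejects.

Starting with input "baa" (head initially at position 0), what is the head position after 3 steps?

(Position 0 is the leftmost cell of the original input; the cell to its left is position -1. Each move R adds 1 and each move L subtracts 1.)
Step 0: [q0]baa (head at position 0)
Step 1: δ(q0, b) = (q0, □, R)  ⊢  □[q0]aa (head at position 1)
Step 2: δ(q0, a) = (q0, □, R)  ⊢  □□[q0]a (head at position 2)
Step 3: δ(q0, a) = (q0, □, R)  ⊢  □□□[q0]□ (head at position 3)
Head position after 3 steps: 3

Final answer: Position 3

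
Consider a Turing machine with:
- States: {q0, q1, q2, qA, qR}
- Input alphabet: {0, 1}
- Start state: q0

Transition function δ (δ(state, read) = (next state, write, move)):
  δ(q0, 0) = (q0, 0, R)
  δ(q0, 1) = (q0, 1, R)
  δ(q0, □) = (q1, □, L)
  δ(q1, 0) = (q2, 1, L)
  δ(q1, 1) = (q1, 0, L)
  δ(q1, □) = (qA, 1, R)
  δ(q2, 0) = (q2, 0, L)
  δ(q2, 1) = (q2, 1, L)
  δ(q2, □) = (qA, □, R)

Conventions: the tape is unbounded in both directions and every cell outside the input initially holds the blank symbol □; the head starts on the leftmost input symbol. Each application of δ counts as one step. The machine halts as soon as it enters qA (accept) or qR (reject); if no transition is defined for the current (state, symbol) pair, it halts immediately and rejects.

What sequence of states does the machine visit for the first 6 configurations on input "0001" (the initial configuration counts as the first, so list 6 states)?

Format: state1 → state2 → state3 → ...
Step 0: [q0]0001 (head at position 0)
Step 1: δ(q0, 0) = (q0, 0, R)  ⊢  0[q0]001 (head at position 1)
Step 2: δ(q0, 0) = (q0, 0, R)  ⊢  00[q0]01 (head at position 2)
Step 3: δ(q0, 0) = (q0, 0, R)  ⊢  000[q0]1 (head at position 3)
Step 4: δ(q0, 1) = (q0, 1, R)  ⊢  0001[q0]□ (head at position 4)
Step 5: δ(q0, □) = (q1, □, L)  ⊢  000[q1]1□ (head at position 3)
Reading off the states of these 6 configurations: q0 → q0 → q0 → q0 → q0 → q1

Final answer: q0 → q0 → q0 → q0 → q0 → q1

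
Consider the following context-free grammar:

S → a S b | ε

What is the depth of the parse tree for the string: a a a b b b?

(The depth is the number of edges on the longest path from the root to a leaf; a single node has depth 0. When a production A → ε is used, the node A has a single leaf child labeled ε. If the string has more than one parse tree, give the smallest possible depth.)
The only parse tree applies S → a S b 3 times (once per matching a…b pair) and then S → ε.
The S nodes sit at depths 0, 1, …, 3; the innermost S (depth 3) has the single child ε at depth 4.
The terminal leaves a, b are at depths 1..3, so the longest root-to-leaf path is S → S → … → S → ε with 4 edges.
Depth = 4.

Final answer: 4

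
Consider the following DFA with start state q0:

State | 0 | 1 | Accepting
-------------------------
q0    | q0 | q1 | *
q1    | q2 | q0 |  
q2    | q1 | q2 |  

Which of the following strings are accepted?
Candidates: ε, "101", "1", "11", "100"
ε: q0; q0 is accepting → accepted
"101": q0 → q1 → q2 → q2; q2 is not accepting → rejected
"1": q0 → q1; q1 is not accepting → rejected
"11": q0 → q1 → q0; q0 is accepting → accepted
"100": q0 → q1 → q2 → q1; q1 is not accepting → rejected

Final answer: ε, "11"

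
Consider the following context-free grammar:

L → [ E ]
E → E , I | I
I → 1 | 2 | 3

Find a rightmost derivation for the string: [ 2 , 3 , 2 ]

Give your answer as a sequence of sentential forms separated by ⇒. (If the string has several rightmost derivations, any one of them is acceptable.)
Start with L.
Step 1: the rightmost non-terminal is L; apply L → [ E ]:  [ E ]
Step 2: the rightmost non-terminal is E; apply E → E , I:  [ E , I ]
Step 3: the rightmost non-terminal is I; apply I → 2:  [ E , 2 ]
Step 4: the rightmost non-terminal is E; apply E → E , I:  [ E , I , 2 ]
Step 5: the rightmost non-terminal is I; apply I → 3:  [ E , 3 , 2 ]
Step 6: the rightmost non-terminal is E; apply E → I:  [ I , 3 , 2 ]
Step 7: the rightmost non-terminal is I; apply I → 2:  [ 2 , 3 , 2 ]

Final answer: L ⇒ [ E ] ⇒ [ E , I ] ⇒ [ E , 2 ] ⇒ [ E , I , 2 ] ⇒ [ E , 3 , 2 ] ⇒ [ I , 3 , 2 ] ⇒ [ 2 , 3 , 2 ]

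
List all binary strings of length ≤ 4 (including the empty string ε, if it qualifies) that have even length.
Checking every binary string of length 0 to 4:
  Length 0: accepted: ε | rejected: (none)
  Length 1: accepted: (none) | rejected: 0, 1
  Length 2: accepted: 00, 01, 10, 11 | rejected: (none)
  Length 3: accepted: (none) | rejected: 000, 001, 010, 011, 100, 101, 110, 111
  Length 4: accepted: 0000, 0001, 0010, 0011, 0100, 0101, 0110, 0111, 1000, 1001, 1010, 1011, 1100, 1101, 1110, 1111 | rejected: (none)
Total: 21 string(s).

Final answer: ε, 00, 01, 10, 11, 0000, 0001, 0010, 0011, 0100, 0101, 0110, 0111, 1000, 1001, 1010, 1011, 1100, 1101, 1110, 1111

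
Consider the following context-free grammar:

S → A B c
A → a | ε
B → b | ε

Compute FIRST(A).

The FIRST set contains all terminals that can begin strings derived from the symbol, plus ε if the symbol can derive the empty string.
A → a contributes a; A → ε makes A nullable, contributing ε. FIRST(A) = {a, ε}.

Final answer: {a, ε}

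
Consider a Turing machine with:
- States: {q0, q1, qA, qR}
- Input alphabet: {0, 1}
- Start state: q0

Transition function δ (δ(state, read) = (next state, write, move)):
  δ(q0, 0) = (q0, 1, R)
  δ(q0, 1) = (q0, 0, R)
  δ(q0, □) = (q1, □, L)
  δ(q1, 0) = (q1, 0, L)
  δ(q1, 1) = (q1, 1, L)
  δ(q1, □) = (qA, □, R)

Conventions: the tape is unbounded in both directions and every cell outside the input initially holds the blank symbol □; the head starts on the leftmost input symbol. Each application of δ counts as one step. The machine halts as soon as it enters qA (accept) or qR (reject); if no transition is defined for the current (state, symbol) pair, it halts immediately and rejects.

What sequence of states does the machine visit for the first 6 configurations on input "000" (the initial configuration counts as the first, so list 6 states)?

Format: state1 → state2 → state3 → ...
Step 0: [q0]000 (head at position 0)
Step 1: δ(q0, 0) = (q0, 1, R)  ⊢  1[q0]00 (head at position 1)
Step 2: δ(q0, 0) = (q0, 1, R)  ⊢  11[q0]0 (head at position 2)
Step 3: δ(q0, 0) = (q0, 1, R)  ⊢  111[q0]□ (head at position 3)
Step 4: δ(q0, □) = (q1, □, L)  ⊢  11[q1]1□ (head at position 2)
Step 5: δ(q1, 1) = (q1, 1, L)  ⊢  1[q1]11□ (head at position 1)
Reading off the states of these 6 configurations: q0 → q0 → q0 → q0 → q1 → q1

Final answer: q0 → q0 → q0 → q0 → q1 → q1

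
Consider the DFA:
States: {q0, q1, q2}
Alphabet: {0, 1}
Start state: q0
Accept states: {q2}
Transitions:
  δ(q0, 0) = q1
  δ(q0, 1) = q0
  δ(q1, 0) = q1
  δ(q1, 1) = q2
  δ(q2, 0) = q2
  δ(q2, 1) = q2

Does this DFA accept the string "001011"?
Processing string "001011":
  q0 --0--> q1
  q1 --0--> q1
  q1 --1--> q2
  q2 --0--> q2
  q2 --1--> q2
  q2 --1--> q2
Final state: q2
Accept states: {q2}
q2 is an accept state, so the string is accepted.

Final answer: Yes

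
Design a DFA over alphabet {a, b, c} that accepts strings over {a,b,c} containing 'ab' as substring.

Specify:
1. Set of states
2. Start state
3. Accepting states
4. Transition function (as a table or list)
One valid DFA (any DFA recognizing the same language is acceptable):
States: {q0, q1, q2}
Start: q0
Accepting: {q2}
Transitions (accepting states marked with *):
State | a | b | c | Accepting
-----------------------------
q0    | q1 | q0 | q0 |  
q1    | q1 | q2 | q0 |  
q2    | q2 | q2 | q2 | *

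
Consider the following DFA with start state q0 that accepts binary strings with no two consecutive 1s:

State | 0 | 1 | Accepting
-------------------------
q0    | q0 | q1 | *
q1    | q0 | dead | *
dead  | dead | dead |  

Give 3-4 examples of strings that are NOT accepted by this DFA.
Any strings that end in a non-accepting state work; for example:
"011": q0 → q0 → q1 → dead; dead is not accepting → rejected
"111": q0 → q1 → dead → dead; dead is not accepting → rejected
"0110": q0 → q0 → q1 → dead → dead; dead is not accepting → rejected
"1101": q0 → q1 → dead → dead → dead; dead is not accepting → rejected

Final answer: "011", "111", "0110", "1101"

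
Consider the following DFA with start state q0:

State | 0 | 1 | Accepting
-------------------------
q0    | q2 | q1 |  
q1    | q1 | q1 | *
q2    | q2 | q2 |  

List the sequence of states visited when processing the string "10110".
q0 → q1 → q1 → q1 → q1 → q1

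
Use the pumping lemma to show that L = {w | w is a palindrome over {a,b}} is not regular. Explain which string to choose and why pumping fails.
Language: L = {w | w is a palindrome over {a,b}} (strings that read the same forwards and backwards)
Step 1: Assume for contradiction that L is regular, with pumping length p.
Step 2: Choose s = a^p b a^p. Then s ∈ L (it reads the same forwards and backwards) and |s| ≥ p.
Step 3: Consider any decomposition s = xyz with |xy| ≤ p and |y| > 0. Since |xy| ≤ p and the first p symbols of s are all a's, y = a^k for some k with 1 ≤ k ≤ p.
Step 4: Pumping up (i = 2): xy²z = a^(p+k) b a^p. Its reverse is a^p b a^(p+k) ≠ a^(p+k) b a^p (the single b is no longer in the middle), so xy²z is not a palindrome and xy²z ∉ L.
This contradicts the pumping lemma, so L is not regular.

Final answer: Choose s = a^p b a^p. Since |xy| ≤ p, y = a^k with k ≥ 1. Then xy²z = a^(p+k) b a^p is not a palindrome, so ∉ L.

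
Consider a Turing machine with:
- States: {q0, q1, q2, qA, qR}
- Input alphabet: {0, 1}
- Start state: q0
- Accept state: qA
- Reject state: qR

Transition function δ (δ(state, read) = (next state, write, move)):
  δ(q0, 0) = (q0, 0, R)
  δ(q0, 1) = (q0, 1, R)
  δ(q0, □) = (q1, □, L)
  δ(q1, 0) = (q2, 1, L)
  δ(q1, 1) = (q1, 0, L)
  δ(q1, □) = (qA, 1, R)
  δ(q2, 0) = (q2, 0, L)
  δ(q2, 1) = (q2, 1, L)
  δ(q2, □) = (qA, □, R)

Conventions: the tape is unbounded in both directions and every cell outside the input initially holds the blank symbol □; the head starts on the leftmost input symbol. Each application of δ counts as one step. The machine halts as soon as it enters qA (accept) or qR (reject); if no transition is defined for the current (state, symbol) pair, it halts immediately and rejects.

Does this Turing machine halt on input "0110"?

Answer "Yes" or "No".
Step 0: [q0]0110 (head at position 0)
Step 1: δ(q0, 0) = (q0, 0, R)  ⊢  0[q0]110 (head at position 1)
Step 2: δ(q0, 1) = (q0, 1, R)  ⊢  01[q0]10 (head at position 2)
Step 3: δ(q0, 1) = (q0, 1, R)  ⊢  011[q0]0 (head at position 3)
Step 4: δ(q0, 0) = (q0, 0, R)  ⊢  0110[q0]□ (head at position 4)
Step 5: δ(q0, □) = (q1, □, L)  ⊢  011[q1]0□ (head at position 3)
Step 6: δ(q1, 0) = (q2, 1, L)  ⊢  01[q2]11□ (head at position 2)
Step 7: δ(q2, 1) = (q2, 1, L)  ⊢  0[q2]111□ (head at position 1)
Step 8: δ(q2, 1) = (q2, 1, L)  ⊢  [q2]0111□ (head at position 0)
Step 9: δ(q2, 0) = (q2, 0, L)  ⊢  [q2]□0111□ (head at position -1)
Step 10: δ(q2, □) = (qA, □, R)  ⊢  □[qA]0111□ (head at position 0)
The machine is in qA, so it halts and accepts.
It halts after 10 steps.

Final answer: Yes - halts after 10 steps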